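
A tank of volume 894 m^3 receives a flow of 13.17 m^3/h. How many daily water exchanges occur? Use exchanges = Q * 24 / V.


Daily flow volume = 13.17 m^3/h * 24 h = 316.08 m^3/day
Exchanges = daily flow / tank volume = 316.08 / 894 = 0.353557 exchanges/day

0.353557 exchanges/day


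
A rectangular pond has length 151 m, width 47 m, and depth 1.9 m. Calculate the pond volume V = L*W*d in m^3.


Base area = L * W = 151 * 47 = 7097 m^2
Volume = area * depth = 7097 * 1.9 = 13484.3 m^3

13484.3 m^3


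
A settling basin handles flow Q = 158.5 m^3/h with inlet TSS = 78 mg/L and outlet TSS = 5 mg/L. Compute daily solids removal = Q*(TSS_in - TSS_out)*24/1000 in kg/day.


Concentration drop: TSS_in - TSS_out = 78 - 5 = 73 mg/L
Hourly solids removed = Q * dTSS = 158.5 m^3/h * 73 mg/L = 11570.5 g/h  (m^3/h * mg/L = g/h)
Daily solids removed = 11570.5 * 24 = 277692 g/day
Convert g to kg: 277692 / 1000 = 277.692 kg/day

277.692 kg/day


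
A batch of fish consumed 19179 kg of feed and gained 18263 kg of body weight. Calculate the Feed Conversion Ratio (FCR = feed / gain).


FCR = feed consumed / weight gained
FCR = 19179 kg / 18263 kg = 1.05016

1.05016


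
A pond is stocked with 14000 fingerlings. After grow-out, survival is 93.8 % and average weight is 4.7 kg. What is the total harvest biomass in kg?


Survivors = 14000 * 93.8/100 = 13132 fish
Harvest biomass = survivors * W_f = 13132 * 4.7 = 61720.4 kg

61720.4 kg


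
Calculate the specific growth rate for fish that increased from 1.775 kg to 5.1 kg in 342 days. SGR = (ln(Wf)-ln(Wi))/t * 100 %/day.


ln(W_f) = ln(5.1) = 1.6292405
ln(W_i) = ln(1.775) = 0.57380042
ln(W_f) - ln(W_i) = 1.6292405 - 0.57380042 = 1.0554401
SGR = 1.0554401 / 342 * 100 = 0.308608 %/day

0.308608 %/day


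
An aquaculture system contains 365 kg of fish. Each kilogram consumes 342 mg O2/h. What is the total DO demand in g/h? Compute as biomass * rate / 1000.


Total O2 consumption (mg/h) = 365 kg * 342 mg/(kg*h) = 124830 mg/h
Convert to g/h: 124830 / 1000 = 124.83 g/h

124.83 g/h


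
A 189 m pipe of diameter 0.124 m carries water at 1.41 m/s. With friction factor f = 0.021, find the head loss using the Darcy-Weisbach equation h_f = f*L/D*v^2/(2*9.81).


v^2 = 1.41^2 = 1.9881 m^2/s^2
L/D = 189/0.124 = 1524.1935
h_f = f*(L/D)*v^2/(2g) = 0.021 * 1524.1935 * 1.9881 / 19.62 = 3.24339 m

3.24339 m


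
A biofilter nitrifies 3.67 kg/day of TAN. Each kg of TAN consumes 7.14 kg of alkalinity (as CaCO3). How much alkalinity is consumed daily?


Alkalinity factor: 7.14 kg CaCO3 consumed per kg TAN nitrified
alk = 3.67 kg TAN * 7.14 = 26.2038 kg CaCO3/day

26.2038 kg CaCO3/day


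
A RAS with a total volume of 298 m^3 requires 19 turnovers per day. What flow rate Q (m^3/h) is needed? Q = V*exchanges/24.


Daily recirculation volume = 298 m^3 * 19 = 5662 m^3/day
Flow rate Q = daily volume / 24 h = 5662 / 24 = 235.917 m^3/h

235.917 m^3/h


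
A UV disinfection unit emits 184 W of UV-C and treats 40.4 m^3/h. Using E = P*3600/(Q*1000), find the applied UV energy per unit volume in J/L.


Energy delivered per hour = 184 W * 3600 s = 662400 J/h
Volume treated per hour = 40.4 m^3/h * 1000 = 40400 L/h
dose = 662400 / 40400 = 16.396 J/L

16.396 J/L


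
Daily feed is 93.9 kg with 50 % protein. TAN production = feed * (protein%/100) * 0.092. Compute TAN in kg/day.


Protein in feed = 93.9 * 50/100 = 46.95 kg/day
TAN = protein * 0.092 = 46.95 * 0.092 = 4.3194 kg/day

4.3194 kg/day


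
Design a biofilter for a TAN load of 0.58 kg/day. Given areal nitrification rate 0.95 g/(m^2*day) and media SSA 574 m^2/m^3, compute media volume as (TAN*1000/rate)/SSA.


A = 0.58*1000 / 0.95 = 610.52632 m^2
V = 610.52632 / 574 = 1.06363

1.06363 m^3


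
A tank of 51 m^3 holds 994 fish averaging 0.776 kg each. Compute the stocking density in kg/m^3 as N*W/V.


Total biomass = 994 fish * 0.776 kg = 771.344 kg
Density = total biomass / volume = 771.344 / 51 = 15.1244 kg/m^3

15.1244 kg/m^3


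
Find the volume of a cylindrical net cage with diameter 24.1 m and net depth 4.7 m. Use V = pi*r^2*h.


r = d/2 = 24.1/2 = 12.05 m
Base area = pi*r^2 = pi*12.05^2 = 456.16711 m^2
Volume = 456.16711 * 4.7 = 2143.99 m^3

2143.99 m^3


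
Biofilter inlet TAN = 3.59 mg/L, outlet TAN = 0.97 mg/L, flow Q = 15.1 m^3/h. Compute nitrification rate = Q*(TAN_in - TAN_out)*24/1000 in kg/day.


Concentration drop: TAN_in - TAN_out = 3.59 - 0.97 = 2.62 mg/L
Hourly TAN removed = Q * dTAN = 15.1 m^3/h * 2.62 mg/L = 39.562 g/h  (m^3/h * mg/L = g/h)
Daily TAN removed = 39.562 * 24 = 949.488 g/day
Convert to kg/day: 949.488 / 1000 = 0.949488 kg/day

0.949488 kg/day


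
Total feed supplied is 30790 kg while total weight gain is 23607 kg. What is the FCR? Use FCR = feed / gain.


FCR = feed consumed / weight gained
FCR = 30790 kg / 23607 kg = 1.30427

1.30427


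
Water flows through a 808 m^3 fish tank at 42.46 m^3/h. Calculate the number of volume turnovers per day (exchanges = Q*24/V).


Daily flow volume = 42.46 m^3/h * 24 h = 1019.04 m^3/day
Exchanges = daily flow / tank volume = 1019.04 / 808 = 1.26119 exchanges/day

1.26119 exchanges/day


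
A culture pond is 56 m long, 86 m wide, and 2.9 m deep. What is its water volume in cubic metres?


Base area = L * W = 56 * 86 = 4816 m^2
Volume = area * depth = 4816 * 2.9 = 13966.4 m^3

13966.4 m^3


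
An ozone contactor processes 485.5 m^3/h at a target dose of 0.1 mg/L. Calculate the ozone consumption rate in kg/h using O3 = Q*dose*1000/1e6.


O3 demand (mg/h) = Q * dose * 1000 = 485.5 * 0.1 * 1000 = 48550 mg/h
Convert mg to kg: 48550 / 1e6 = 0.04855 kg/h

0.04855 kg/h


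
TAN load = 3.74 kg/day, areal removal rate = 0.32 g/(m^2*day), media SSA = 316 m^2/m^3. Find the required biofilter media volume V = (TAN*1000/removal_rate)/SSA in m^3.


A = 3.74*1000 / 0.32 = 11687.5 m^2
V = 11687.5 / 316 = 36.9858

36.9858 m^3


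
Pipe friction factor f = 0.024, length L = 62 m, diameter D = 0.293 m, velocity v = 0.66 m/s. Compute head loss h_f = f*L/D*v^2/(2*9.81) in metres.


v^2 = 0.66^2 = 0.4356 m^2/s^2
L/D = 62/0.293 = 211.6041
h_f = f*(L/D)*v^2/(2g) = 0.024 * 211.6041 * 0.4356 / 19.62 = 0.112752 m

0.112752 m


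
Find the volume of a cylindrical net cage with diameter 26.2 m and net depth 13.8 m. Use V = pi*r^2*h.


r = d/2 = 26.2/2 = 13.1 m
Base area = pi*r^2 = pi*13.1^2 = 539.12872 m^2
Volume = 539.12872 * 13.8 = 7439.98 m^3

7439.98 m^3


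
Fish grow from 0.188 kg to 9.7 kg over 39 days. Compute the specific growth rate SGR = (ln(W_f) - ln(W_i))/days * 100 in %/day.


ln(W_f) = ln(9.7) = 2.2721259
ln(W_i) = ln(0.188) = -1.6713133
ln(W_f) - ln(W_i) = 2.2721259 - -1.6713133 = 3.9434392
SGR = 3.9434392 / 39 * 100 = 10.1114 %/day

10.1114 %/day


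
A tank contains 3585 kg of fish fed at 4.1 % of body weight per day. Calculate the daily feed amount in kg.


Feeding rate fraction = 4.1% / 100 = 0.041
Daily feed = 3585 kg * 0.041 = 146.985 kg/day

146.985 kg/day


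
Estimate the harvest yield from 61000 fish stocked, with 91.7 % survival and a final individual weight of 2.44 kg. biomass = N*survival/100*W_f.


Survivors = 61000 * 91.7/100 = 55937 fish
Harvest biomass = survivors * W_f = 55937 * 2.44 = 136486.28 kg

136486.28 kg


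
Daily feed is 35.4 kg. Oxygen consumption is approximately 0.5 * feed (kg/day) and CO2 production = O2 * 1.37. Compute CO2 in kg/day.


O2 = 35.4 * 0.5 = 17.7
CO2 = 17.7 * 1.37 = 24.249

24.249 kg/day


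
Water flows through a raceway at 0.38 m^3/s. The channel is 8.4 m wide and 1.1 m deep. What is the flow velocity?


Cross-sectional area = W * d = 8.4 * 1.1 = 9.24 m^2
Velocity = Q / A = 0.38 / 9.24 = 0.0411255 m/s

0.0411255 m/s


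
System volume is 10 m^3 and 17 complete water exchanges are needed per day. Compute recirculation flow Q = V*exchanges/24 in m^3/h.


Daily recirculation volume = 10 m^3 * 17 = 170 m^3/day
Flow rate Q = daily volume / 24 h = 170 / 24 = 7.08333 m^3/h

7.08333 m^3/h


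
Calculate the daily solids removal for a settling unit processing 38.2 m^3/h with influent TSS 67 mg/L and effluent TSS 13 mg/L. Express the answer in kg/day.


Concentration drop: TSS_in - TSS_out = 67 - 13 = 54 mg/L
Hourly solids removed = Q * dTSS = 38.2 m^3/h * 54 mg/L = 2062.8 g/h  (m^3/h * mg/L = g/h)
Daily solids removed = 2062.8 * 24 = 49507.2 g/day
Convert g to kg: 49507.2 / 1000 = 49.5072 kg/day

49.5072 kg/day


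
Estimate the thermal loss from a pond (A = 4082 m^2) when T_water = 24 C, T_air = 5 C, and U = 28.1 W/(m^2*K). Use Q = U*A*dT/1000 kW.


Temperature difference dT = 24 - 5 = 19 K
Heat loss (W) = U * A * dT = 28.1 * 4082 * 19 = 2179379.8 W
Convert to kW: 2179379.8 / 1000 = 2179.3798 kW

2179.3798 kW


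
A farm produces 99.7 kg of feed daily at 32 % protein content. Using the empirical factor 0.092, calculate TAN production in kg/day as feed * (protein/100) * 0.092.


Protein in feed = 99.7 * 32/100 = 31.904 kg/day
TAN = protein * 0.092 = 31.904 * 0.092 = 2.935168 kg/day

2.935168 kg/day


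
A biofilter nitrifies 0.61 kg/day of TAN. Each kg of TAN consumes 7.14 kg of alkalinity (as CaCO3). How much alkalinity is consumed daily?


Alkalinity factor: 7.14 kg CaCO3 consumed per kg TAN nitrified
alk = 0.61 kg TAN * 7.14 = 4.3554 kg CaCO3/day

4.3554 kg CaCO3/day


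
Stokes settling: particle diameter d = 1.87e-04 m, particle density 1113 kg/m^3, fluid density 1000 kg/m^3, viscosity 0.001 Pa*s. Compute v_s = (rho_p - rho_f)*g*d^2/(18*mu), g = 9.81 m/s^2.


Density difference: rho_p - rho_f = 1113 - 1000 = 113 kg/m^3
d^2 = (1.87e-04)^2 = 3.4969e-08 m^2
Numerator = (rho_p - rho_f) * g * d^2 = 113 * 9.81 * 3.4969e-08 = 3.8764186e-05
Denominator = 18 * mu = 18 * 0.001 = 0.018
v_s = 3.8764186e-05 / 0.018 = 0.00215357 m/s
Check: Re = rho_f * v_s * d / mu = 1000 * 0.00215357 * 1.87e-04 / 0.001 = 0.403 < 1, so Stokes' law applies.

0.00215357 m/s


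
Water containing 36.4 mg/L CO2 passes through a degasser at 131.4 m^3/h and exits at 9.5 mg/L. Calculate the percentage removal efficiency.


CO2_out / CO2_in = 9.5 / 36.4 = 0.26098901
Fraction remaining = 0.26098901
efficiency = (1 - 0.26098901) * 100 = 73.9011 %

73.9011 %


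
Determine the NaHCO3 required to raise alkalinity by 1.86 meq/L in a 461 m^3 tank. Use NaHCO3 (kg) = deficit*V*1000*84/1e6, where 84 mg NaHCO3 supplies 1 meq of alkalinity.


Tank volume in L = 461 m^3 * 1000 = 461000 L
Total meq required = 1.86 meq/L * 461000 L = 857460 meq
NaHCO3 mass = 857460 meq * 84 mg/meq / 1e6 = 72.0266 kg

72.0266 kg


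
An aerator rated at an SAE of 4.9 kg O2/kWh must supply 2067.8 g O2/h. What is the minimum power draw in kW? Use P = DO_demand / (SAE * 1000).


SAE in g O2/kWh = 4.9 * 1000 = 4900 g/kWh
P = DO_demand / SAE_g = 2067.8 / 4900 = 0.422 kW

0.422 kW


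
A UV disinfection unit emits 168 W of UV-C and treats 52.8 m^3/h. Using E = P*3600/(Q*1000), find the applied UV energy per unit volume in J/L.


Energy delivered per hour = 168 W * 3600 s = 604800 J/h
Volume treated per hour = 52.8 m^3/h * 1000 = 52800 L/h
dose = 604800 / 52800 = 11.4545 J/L

11.4545 J/L


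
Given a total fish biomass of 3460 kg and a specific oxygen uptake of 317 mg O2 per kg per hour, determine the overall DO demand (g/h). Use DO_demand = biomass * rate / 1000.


Total O2 consumption (mg/h) = 3460 kg * 317 mg/(kg*h) = 1096820 mg/h
Convert to g/h: 1096820 / 1000 = 1096.82 g/h

1096.82 g/h


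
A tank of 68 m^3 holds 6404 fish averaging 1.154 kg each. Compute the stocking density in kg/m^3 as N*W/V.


Total biomass = 6404 fish * 1.154 kg = 7390.216 kg
Density = total biomass / volume = 7390.216 / 68 = 108.68 kg/m^3

108.68 kg/m^3


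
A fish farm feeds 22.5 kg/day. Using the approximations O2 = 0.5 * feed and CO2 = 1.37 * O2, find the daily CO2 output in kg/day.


O2 = 22.5 * 0.5 = 11.25
CO2 = 11.25 * 1.37 = 15.4125

15.4125 kg/day


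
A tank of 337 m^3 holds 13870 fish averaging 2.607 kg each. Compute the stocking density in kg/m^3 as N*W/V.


Total biomass = 13870 fish * 2.607 kg = 36159.09 kg
Density = total biomass / volume = 36159.09 / 337 = 107.297 kg/m^3

107.297 kg/m^3


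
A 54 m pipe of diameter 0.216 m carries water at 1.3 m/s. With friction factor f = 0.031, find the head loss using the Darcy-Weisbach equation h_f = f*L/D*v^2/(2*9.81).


v^2 = 1.3^2 = 1.69 m^2/s^2
L/D = 54/0.216 = 250
h_f = f*(L/D)*v^2/(2g) = 0.031 * 250 * 1.69 / 19.62 = 0.667559 m

0.667559 m


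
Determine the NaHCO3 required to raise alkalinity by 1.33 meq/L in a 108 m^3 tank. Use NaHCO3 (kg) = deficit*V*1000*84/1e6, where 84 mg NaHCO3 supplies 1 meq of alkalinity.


Tank volume in L = 108 m^3 * 1000 = 108000 L
Total meq required = 1.33 meq/L * 108000 L = 143640 meq
NaHCO3 mass = 143640 meq * 84 mg/meq / 1e6 = 12.0658 kg

12.0658 kg


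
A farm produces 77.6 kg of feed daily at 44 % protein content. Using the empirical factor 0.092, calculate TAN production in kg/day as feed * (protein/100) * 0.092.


Protein in feed = 77.6 * 44/100 = 34.144 kg/day
TAN = protein * 0.092 = 34.144 * 0.092 = 3.141248 kg/day

3.141248 kg/day


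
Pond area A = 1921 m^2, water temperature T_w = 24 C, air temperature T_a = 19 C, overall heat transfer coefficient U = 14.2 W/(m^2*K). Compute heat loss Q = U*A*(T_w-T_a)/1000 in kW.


Temperature difference dT = 24 - 19 = 5 K
Heat loss (W) = U * A * dT = 14.2 * 1921 * 5 = 136391 W
Convert to kW: 136391 / 1000 = 136.391 kW

136.391 kW


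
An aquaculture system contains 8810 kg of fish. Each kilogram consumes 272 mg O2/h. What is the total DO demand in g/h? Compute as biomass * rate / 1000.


Total O2 consumption (mg/h) = 8810 kg * 272 mg/(kg*h) = 2396320 mg/h
Convert to g/h: 2396320 / 1000 = 2396.32 g/h

2396.32 g/h


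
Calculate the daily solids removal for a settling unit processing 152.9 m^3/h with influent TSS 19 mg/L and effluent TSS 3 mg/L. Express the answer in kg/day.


Concentration drop: TSS_in - TSS_out = 19 - 3 = 16 mg/L
Hourly solids removed = Q * dTSS = 152.9 m^3/h * 16 mg/L = 2446.4 g/h  (m^3/h * mg/L = g/h)
Daily solids removed = 2446.4 * 24 = 58713.6 g/day
Convert g to kg: 58713.6 / 1000 = 58.7136 kg/day

58.7136 kg/day


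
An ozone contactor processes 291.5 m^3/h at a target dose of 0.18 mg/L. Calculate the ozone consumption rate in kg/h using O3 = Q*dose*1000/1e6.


O3 demand (mg/h) = Q * dose * 1000 = 291.5 * 0.18 * 1000 = 52470 mg/h
Convert mg to kg: 52470 / 1e6 = 0.05247 kg/h

0.05247 kg/h


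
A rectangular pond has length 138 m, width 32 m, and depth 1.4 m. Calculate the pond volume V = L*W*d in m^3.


Base area = L * W = 138 * 32 = 4416 m^2
Volume = area * depth = 4416 * 1.4 = 6182.4 m^3

6182.4 m^3


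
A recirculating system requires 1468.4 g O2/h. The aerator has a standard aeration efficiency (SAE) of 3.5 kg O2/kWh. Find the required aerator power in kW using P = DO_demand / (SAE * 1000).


SAE in g O2/kWh = 3.5 * 1000 = 3500 g/kWh
P = DO_demand / SAE_g = 1468.4 / 3500 = 0.419543 kW

0.419543 kW


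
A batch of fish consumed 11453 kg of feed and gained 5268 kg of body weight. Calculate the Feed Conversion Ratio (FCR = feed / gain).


FCR = feed consumed / weight gained
FCR = 11453 kg / 5268 kg = 2.17407

2.17407


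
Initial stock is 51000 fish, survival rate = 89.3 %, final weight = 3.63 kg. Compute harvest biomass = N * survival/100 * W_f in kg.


Survivors = 51000 * 89.3/100 = 45543 fish
Harvest biomass = survivors * W_f = 45543 * 3.63 = 165321.09 kg

165321.09 kg


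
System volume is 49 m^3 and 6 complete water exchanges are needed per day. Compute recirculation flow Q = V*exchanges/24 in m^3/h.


Daily recirculation volume = 49 m^3 * 6 = 294 m^3/day
Flow rate Q = daily volume / 24 h = 294 / 24 = 12.25 m^3/h

12.25 m^3/h


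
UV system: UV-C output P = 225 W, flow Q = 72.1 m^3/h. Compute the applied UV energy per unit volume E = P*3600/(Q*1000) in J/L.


Energy delivered per hour = 225 W * 3600 s = 810000 J/h
Volume treated per hour = 72.1 m^3/h * 1000 = 72100 L/h
dose = 810000 / 72100 = 11.2344 J/L

11.2344 J/L


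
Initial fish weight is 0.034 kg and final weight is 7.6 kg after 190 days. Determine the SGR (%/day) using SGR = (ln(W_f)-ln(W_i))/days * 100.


ln(W_f) = ln(7.6) = 2.0281482
ln(W_i) = ln(0.034) = -3.3813948
ln(W_f) - ln(W_i) = 2.0281482 - -3.3813948 = 5.409543
SGR = 5.409543 / 190 * 100 = 2.84713 %/day

2.84713 %/day


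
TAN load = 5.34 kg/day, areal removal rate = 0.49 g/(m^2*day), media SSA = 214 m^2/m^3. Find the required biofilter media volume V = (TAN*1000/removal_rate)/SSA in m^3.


A = 5.34*1000 / 0.49 = 10897.959 m^2
V = 10897.959 / 214 = 50.925

50.925 m^3


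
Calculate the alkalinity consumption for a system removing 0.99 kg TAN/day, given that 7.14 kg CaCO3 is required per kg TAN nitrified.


Alkalinity factor: 7.14 kg CaCO3 consumed per kg TAN nitrified
alk = 0.99 kg TAN * 7.14 = 7.0686 kg CaCO3/day

7.0686 kg CaCO3/day


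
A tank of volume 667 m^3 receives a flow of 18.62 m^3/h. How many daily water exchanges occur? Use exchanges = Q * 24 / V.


Daily flow volume = 18.62 m^3/h * 24 h = 446.88 m^3/day
Exchanges = daily flow / tank volume = 446.88 / 667 = 0.669985 exchanges/day

0.669985 exchanges/day


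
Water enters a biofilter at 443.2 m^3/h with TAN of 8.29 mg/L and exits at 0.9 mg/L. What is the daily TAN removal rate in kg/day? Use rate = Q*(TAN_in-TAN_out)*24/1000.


Concentration drop: TAN_in - TAN_out = 8.29 - 0.9 = 7.39 mg/L
Hourly TAN removed = Q * dTAN = 443.2 m^3/h * 7.39 mg/L = 3275.248 g/h  (m^3/h * mg/L = g/h)
Daily TAN removed = 3275.248 * 24 = 78605.952 g/day
Convert to kg/day: 78605.952 / 1000 = 78.605952 kg/day

78.605952 kg/day


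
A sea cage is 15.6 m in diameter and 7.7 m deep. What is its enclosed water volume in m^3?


r = d/2 = 15.6/2 = 7.8 m
Base area = pi*r^2 = pi*7.8^2 = 191.1345 m^2
Volume = 191.1345 * 7.7 = 1471.74 m^3

1471.74 m^3


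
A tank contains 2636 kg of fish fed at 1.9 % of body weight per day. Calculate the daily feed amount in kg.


Feeding rate fraction = 1.9% / 100 = 0.019
Daily feed = 2636 kg * 0.019 = 50.084 kg/day

50.084 kg/day


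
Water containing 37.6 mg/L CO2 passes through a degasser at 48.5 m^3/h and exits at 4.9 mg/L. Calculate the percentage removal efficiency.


CO2_out / CO2_in = 4.9 / 37.6 = 0.13031915
Fraction remaining = 0.13031915
efficiency = (1 - 0.13031915) * 100 = 86.9681 %

86.9681 %


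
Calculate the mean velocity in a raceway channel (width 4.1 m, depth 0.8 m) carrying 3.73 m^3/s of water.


Cross-sectional area = W * d = 4.1 * 0.8 = 3.28 m^2
Velocity = Q / A = 3.73 / 3.28 = 1.1372 m/s

1.1372 m/s


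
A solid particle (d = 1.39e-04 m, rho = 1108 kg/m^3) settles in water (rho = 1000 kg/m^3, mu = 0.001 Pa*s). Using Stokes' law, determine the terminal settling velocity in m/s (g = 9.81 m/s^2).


Density difference: rho_p - rho_f = 1108 - 1000 = 108 kg/m^3
d^2 = (1.39e-04)^2 = 1.9321e-08 m^2
Numerator = (rho_p - rho_f) * g * d^2 = 108 * 9.81 * 1.9321e-08 = 2.0470213e-05
Denominator = 18 * mu = 18 * 0.001 = 0.018
v_s = 2.0470213e-05 / 0.018 = 0.00113723 m/s
Check: Re = rho_f * v_s * d / mu = 1000 * 0.00113723 * 1.39e-04 / 0.001 = 0.158 < 1, so Stokes' law applies.

0.00113723 m/s


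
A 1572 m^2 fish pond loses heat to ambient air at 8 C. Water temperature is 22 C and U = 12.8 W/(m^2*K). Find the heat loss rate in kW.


Temperature difference dT = 22 - 8 = 14 K
Heat loss (W) = U * A * dT = 12.8 * 1572 * 14 = 281702.4 W
Convert to kW: 281702.4 / 1000 = 281.7024 kW

281.7024 kW


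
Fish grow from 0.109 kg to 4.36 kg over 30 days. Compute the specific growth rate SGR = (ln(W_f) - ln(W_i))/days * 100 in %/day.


ln(W_f) = ln(4.36) = 1.4724721
ln(W_i) = ln(0.109) = -2.2164074
ln(W_f) - ln(W_i) = 1.4724721 - -2.2164074 = 3.6888795
SGR = 3.6888795 / 30 * 100 = 12.2963 %/day

12.2963 %/day


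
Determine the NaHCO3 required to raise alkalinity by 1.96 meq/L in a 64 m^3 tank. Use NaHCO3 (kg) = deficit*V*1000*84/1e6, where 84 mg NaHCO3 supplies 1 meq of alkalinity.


Tank volume in L = 64 m^3 * 1000 = 64000 L
Total meq required = 1.96 meq/L * 64000 L = 125440 meq
NaHCO3 mass = 125440 meq * 84 mg/meq / 1e6 = 10.537 kg

10.537 kg


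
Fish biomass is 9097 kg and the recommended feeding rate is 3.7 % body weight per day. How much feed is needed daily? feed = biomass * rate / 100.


Feeding rate fraction = 3.7% / 100 = 0.037
Daily feed = 9097 kg * 0.037 = 336.589 kg/day

336.589 kg/day


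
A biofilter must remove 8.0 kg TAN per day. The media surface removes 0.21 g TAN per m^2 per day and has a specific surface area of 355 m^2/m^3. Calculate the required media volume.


A = 8.0*1000 / 0.21 = 38095.238 m^2
V = 38095.238 / 355 = 107.311

107.311 m^3


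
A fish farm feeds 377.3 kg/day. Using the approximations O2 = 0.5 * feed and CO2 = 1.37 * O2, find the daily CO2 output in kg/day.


O2 = 377.3 * 0.5 = 188.65
CO2 = 188.65 * 1.37 = 258.4505

258.4505 kg/day


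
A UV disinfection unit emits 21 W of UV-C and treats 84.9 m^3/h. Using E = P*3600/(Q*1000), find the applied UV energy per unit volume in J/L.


Energy delivered per hour = 21 W * 3600 s = 75600 J/h
Volume treated per hour = 84.9 m^3/h * 1000 = 84900 L/h
dose = 75600 / 84900 = 0.890459 J/L

0.890459 J/L


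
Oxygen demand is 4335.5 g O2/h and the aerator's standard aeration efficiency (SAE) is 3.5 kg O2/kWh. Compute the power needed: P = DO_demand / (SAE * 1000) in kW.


SAE in g O2/kWh = 3.5 * 1000 = 3500 g/kWh
P = DO_demand / SAE_g = 4335.5 / 3500 = 1.23871 kW

1.23871 kW


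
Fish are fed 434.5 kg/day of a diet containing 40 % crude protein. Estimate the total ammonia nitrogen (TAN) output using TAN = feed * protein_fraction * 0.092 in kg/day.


Protein in feed = 434.5 * 40/100 = 173.8 kg/day
TAN = protein * 0.092 = 173.8 * 0.092 = 15.9896 kg/day

15.9896 kg/day


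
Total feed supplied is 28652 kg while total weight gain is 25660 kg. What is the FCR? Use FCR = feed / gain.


FCR = feed consumed / weight gained
FCR = 28652 kg / 25660 kg = 1.1166

1.1166


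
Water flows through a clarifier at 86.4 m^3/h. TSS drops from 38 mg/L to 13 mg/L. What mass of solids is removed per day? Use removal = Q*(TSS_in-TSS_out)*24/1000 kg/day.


Concentration drop: TSS_in - TSS_out = 38 - 13 = 25 mg/L
Hourly solids removed = Q * dTSS = 86.4 m^3/h * 25 mg/L = 2160 g/h  (m^3/h * mg/L = g/h)
Daily solids removed = 2160 * 24 = 51840 g/day
Convert g to kg: 51840 / 1000 = 51.84 kg/day

51.84 kg/day


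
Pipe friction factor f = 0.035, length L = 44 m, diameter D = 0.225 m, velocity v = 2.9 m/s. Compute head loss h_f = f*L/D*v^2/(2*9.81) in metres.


v^2 = 2.9^2 = 8.41 m^2/s^2
L/D = 44/0.225 = 195.55556
h_f = f*(L/D)*v^2/(2g) = 0.035 * 195.55556 * 8.41 / 19.62 = 2.93383 m

2.93383 m


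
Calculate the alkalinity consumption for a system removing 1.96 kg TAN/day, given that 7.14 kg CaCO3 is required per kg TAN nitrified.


Alkalinity factor: 7.14 kg CaCO3 consumed per kg TAN nitrified
alk = 1.96 kg TAN * 7.14 = 13.9944 kg CaCO3/day

13.9944 kg CaCO3/day


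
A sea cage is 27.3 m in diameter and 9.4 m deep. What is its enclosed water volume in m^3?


r = d/2 = 27.3/2 = 13.65 m
Base area = pi*r^2 = pi*13.65^2 = 585.3494 m^2
Volume = 585.3494 * 9.4 = 5502.28 m^3

5502.28 m^3


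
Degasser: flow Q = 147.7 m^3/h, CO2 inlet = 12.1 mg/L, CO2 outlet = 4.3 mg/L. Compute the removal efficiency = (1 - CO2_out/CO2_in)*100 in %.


CO2_out / CO2_in = 4.3 / 12.1 = 0.3553719
Fraction remaining = 0.3553719
efficiency = (1 - 0.3553719) * 100 = 64.4628 %

64.4628 %


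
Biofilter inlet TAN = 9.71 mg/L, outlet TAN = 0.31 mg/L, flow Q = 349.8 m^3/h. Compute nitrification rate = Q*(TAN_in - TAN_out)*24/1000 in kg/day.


Concentration drop: TAN_in - TAN_out = 9.71 - 0.31 = 9.4 mg/L
Hourly TAN removed = Q * dTAN = 349.8 m^3/h * 9.4 mg/L = 3288.12 g/h  (m^3/h * mg/L = g/h)
Daily TAN removed = 3288.12 * 24 = 78914.88 g/day
Convert to kg/day: 78914.88 / 1000 = 78.91488 kg/day

78.91488 kg/day


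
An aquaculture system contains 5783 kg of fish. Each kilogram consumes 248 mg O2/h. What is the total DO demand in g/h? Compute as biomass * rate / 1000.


Total O2 consumption (mg/h) = 5783 kg * 248 mg/(kg*h) = 1434184 mg/h
Convert to g/h: 1434184 / 1000 = 1434.184 g/h

1434.184 g/h


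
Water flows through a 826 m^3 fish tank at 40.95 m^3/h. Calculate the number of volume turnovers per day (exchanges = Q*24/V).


Daily flow volume = 40.95 m^3/h * 24 h = 982.8 m^3/day
Exchanges = daily flow / tank volume = 982.8 / 826 = 1.18983 exchanges/day

1.18983 exchanges/day


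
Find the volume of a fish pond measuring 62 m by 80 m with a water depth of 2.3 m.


Base area = L * W = 62 * 80 = 4960 m^2
Volume = area * depth = 4960 * 2.3 = 11408 m^3

11408 m^3


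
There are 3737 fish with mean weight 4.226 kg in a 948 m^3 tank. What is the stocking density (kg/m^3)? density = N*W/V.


Total biomass = 3737 fish * 4.226 kg = 15792.562 kg
Density = total biomass / volume = 15792.562 / 948 = 16.6588 kg/m^3

16.6588 kg/m^3


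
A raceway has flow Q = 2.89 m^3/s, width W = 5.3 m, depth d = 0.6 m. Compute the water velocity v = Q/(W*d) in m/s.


Cross-sectional area = W * d = 5.3 * 0.6 = 3.18 m^2
Velocity = Q / A = 2.89 / 3.18 = 0.908805 m/s

0.908805 m/s


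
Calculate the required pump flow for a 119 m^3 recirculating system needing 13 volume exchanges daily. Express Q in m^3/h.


Daily recirculation volume = 119 m^3 * 13 = 1547 m^3/day
Flow rate Q = daily volume / 24 h = 1547 / 24 = 64.4583 m^3/h

64.4583 m^3/h


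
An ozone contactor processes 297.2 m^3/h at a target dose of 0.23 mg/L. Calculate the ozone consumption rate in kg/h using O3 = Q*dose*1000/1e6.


O3 demand (mg/h) = Q * dose * 1000 = 297.2 * 0.23 * 1000 = 68356 mg/h
Convert mg to kg: 68356 / 1e6 = 0.068356 kg/h

0.068356 kg/h


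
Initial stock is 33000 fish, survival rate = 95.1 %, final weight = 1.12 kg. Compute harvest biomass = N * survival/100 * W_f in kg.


Survivors = 33000 * 95.1/100 = 31383 fish
Harvest biomass = survivors * W_f = 31383 * 1.12 = 35148.96 kg

35148.96 kg


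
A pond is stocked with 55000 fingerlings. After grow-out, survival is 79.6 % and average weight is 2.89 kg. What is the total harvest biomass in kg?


Survivors = 55000 * 79.6/100 = 43780 fish
Harvest biomass = survivors * W_f = 43780 * 2.89 = 126524.2 kg

126524.2 kg


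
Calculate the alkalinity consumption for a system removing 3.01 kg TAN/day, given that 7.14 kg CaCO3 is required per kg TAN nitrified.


Alkalinity factor: 7.14 kg CaCO3 consumed per kg TAN nitrified
alk = 3.01 kg TAN * 7.14 = 21.4914 kg CaCO3/day

21.4914 kg CaCO3/day


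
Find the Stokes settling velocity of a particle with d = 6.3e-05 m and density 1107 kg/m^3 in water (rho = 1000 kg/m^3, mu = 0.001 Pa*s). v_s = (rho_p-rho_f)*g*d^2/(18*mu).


Density difference: rho_p - rho_f = 1107 - 1000 = 107 kg/m^3
d^2 = (6.3e-05)^2 = 3.969e-09 m^2
Numerator = (rho_p - rho_f) * g * d^2 = 107 * 9.81 * 3.969e-09 = 4.1661402e-06
Denominator = 18 * mu = 18 * 0.001 = 0.018
v_s = 4.1661402e-06 / 0.018 = 2.31452e-04 m/s
Check: Re = rho_f * v_s * d / mu = 1000 * 2.31452e-04 * 6.3e-05 / 0.001 = 0.0146 < 1, so Stokes' law applies.

2.31452e-04 m/s


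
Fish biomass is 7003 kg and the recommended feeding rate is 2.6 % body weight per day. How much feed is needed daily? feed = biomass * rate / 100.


Feeding rate fraction = 2.6% / 100 = 0.026
Daily feed = 7003 kg * 0.026 = 182.078 kg/day

182.078 kg/day


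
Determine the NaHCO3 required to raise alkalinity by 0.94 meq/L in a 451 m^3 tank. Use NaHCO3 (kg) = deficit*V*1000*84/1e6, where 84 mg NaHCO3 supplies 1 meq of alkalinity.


Tank volume in L = 451 m^3 * 1000 = 451000 L
Total meq required = 0.94 meq/L * 451000 L = 423940 meq
NaHCO3 mass = 423940 meq * 84 mg/meq / 1e6 = 35.611 kg

35.611 kg


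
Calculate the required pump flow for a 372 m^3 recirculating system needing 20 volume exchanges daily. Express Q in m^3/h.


Daily recirculation volume = 372 m^3 * 20 = 7440 m^3/day
Flow rate Q = daily volume / 24 h = 7440 / 24 = 310 m^3/h

310 m^3/h


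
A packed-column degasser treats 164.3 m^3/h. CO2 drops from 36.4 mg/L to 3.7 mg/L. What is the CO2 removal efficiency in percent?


CO2_out / CO2_in = 3.7 / 36.4 = 0.10164835
Fraction remaining = 0.10164835
efficiency = (1 - 0.10164835) * 100 = 89.8352 %

89.8352 %


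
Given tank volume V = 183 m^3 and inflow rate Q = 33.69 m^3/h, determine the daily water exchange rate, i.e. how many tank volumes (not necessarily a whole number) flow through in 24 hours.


Daily flow volume = 33.69 m^3/h * 24 h = 808.56 m^3/day
Exchanges = daily flow / tank volume = 808.56 / 183 = 4.41836 exchanges/day

4.41836 exchanges/day


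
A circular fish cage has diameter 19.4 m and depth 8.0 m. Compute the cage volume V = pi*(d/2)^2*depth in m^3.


r = d/2 = 19.4/2 = 9.7 m
Base area = pi*r^2 = pi*9.7^2 = 295.59245 m^2
Volume = 295.59245 * 8.0 = 2364.74 m^3

2364.74 m^3


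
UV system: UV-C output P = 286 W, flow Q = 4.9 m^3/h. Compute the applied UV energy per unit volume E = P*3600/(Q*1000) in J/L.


Energy delivered per hour = 286 W * 3600 s = 1029600 J/h
Volume treated per hour = 4.9 m^3/h * 1000 = 4900 L/h
dose = 1029600 / 4900 = 210.122 J/L

210.122 J/L


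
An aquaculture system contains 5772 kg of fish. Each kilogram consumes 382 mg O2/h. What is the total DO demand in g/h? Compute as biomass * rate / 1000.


Total O2 consumption (mg/h) = 5772 kg * 382 mg/(kg*h) = 2204904 mg/h
Convert to g/h: 2204904 / 1000 = 2204.904 g/h

2204.904 g/h


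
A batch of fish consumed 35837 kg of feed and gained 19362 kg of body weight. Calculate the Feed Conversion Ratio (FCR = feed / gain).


FCR = feed consumed / weight gained
FCR = 35837 kg / 19362 kg = 1.85089

1.85089


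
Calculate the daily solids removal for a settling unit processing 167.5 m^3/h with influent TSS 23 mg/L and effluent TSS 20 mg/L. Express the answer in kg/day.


Concentration drop: TSS_in - TSS_out = 23 - 20 = 3 mg/L
Hourly solids removed = Q * dTSS = 167.5 m^3/h * 3 mg/L = 502.5 g/h  (m^3/h * mg/L = g/h)
Daily solids removed = 502.5 * 24 = 12060 g/day
Convert g to kg: 12060 / 1000 = 12.06 kg/day

12.06 kg/day


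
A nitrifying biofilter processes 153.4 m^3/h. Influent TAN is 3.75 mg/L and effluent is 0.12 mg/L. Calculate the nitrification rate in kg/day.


Concentration drop: TAN_in - TAN_out = 3.75 - 0.12 = 3.63 mg/L
Hourly TAN removed = Q * dTAN = 153.4 m^3/h * 3.63 mg/L = 556.842 g/h  (m^3/h * mg/L = g/h)
Daily TAN removed = 556.842 * 24 = 13364.208 g/day
Convert to kg/day: 13364.208 / 1000 = 13.364208 kg/day

13.364208 kg/day


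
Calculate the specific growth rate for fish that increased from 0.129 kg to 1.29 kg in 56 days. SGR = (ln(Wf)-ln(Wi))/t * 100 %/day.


ln(W_f) = ln(1.29) = 0.25464222
ln(W_i) = ln(0.129) = -2.0479429
ln(W_f) - ln(W_i) = 0.25464222 - -2.0479429 = 2.3025851
SGR = 2.3025851 / 56 * 100 = 4.11176 %/day

4.11176 %/day


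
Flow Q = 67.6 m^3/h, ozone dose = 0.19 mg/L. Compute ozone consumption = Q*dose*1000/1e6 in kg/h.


O3 demand (mg/h) = Q * dose * 1000 = 67.6 * 0.19 * 1000 = 12844 mg/h
Convert mg to kg: 12844 / 1e6 = 0.012844 kg/h

0.012844 kg/h


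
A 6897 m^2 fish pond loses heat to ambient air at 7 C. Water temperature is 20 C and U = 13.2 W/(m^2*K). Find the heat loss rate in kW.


Temperature difference dT = 20 - 7 = 13 K
Heat loss (W) = U * A * dT = 13.2 * 6897 * 13 = 1183525.2 W
Convert to kW: 1183525.2 / 1000 = 1183.5252 kW

1183.5252 kW


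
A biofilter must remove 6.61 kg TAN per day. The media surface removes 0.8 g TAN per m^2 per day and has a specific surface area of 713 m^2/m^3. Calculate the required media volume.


A = 6.61*1000 / 0.8 = 8262.5 m^2
V = 8262.5 / 713 = 11.5884

11.5884 m^3


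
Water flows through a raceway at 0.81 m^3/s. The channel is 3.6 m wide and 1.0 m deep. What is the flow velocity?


Cross-sectional area = W * d = 3.6 * 1.0 = 3.6 m^2
Velocity = Q / A = 0.81 / 3.6 = 0.225 m/s

0.225 m/s


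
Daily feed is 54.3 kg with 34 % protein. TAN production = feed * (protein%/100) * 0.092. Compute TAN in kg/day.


Protein in feed = 54.3 * 34/100 = 18.462 kg/day
TAN = protein * 0.092 = 18.462 * 0.092 = 1.698504 kg/day

1.698504 kg/day


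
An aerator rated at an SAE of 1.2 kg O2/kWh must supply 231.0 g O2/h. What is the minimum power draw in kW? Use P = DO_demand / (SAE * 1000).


SAE in g O2/kWh = 1.2 * 1000 = 1200 g/kWh
P = DO_demand / SAE_g = 231.0 / 1200 = 0.1925 kW

0.1925 kW


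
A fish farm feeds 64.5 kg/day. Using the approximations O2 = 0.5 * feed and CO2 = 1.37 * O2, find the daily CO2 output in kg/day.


O2 = 64.5 * 0.5 = 32.25
CO2 = 32.25 * 1.37 = 44.1825

44.1825 kg/day


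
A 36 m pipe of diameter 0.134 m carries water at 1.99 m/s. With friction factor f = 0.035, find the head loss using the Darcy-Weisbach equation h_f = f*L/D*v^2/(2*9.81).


v^2 = 1.99^2 = 3.9601 m^2/s^2
L/D = 36/0.134 = 268.65672
h_f = f*(L/D)*v^2/(2g) = 0.035 * 268.65672 * 3.9601 / 19.62 = 1.8979 m

1.8979 m


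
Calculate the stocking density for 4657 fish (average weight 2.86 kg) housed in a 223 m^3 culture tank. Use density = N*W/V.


Total biomass = 4657 fish * 2.86 kg = 13319.02 kg
Density = total biomass / volume = 13319.02 / 223 = 59.7265 kg/m^3

59.7265 kg/m^3


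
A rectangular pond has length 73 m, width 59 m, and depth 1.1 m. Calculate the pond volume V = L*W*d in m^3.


Base area = L * W = 73 * 59 = 4307 m^2
Volume = area * depth = 4307 * 1.1 = 4737.7 m^3

4737.7 m^3


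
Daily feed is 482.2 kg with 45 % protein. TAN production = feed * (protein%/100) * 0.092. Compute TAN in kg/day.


Protein in feed = 482.2 * 45/100 = 216.99 kg/day
TAN = protein * 0.092 = 216.99 * 0.092 = 19.96308 kg/day

19.96308 kg/day


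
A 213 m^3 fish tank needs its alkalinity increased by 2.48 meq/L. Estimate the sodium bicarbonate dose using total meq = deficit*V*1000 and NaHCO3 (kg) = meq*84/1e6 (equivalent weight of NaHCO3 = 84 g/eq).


Tank volume in L = 213 m^3 * 1000 = 213000 L
Total meq required = 2.48 meq/L * 213000 L = 528240 meq
NaHCO3 mass = 528240 meq * 84 mg/meq / 1e6 = 44.3722 kg

44.3722 kg


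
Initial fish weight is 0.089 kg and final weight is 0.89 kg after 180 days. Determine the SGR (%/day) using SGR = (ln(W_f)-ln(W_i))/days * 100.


ln(W_f) = ln(0.89) = -0.11653382
ln(W_i) = ln(0.089) = -2.4191189
ln(W_f) - ln(W_i) = -0.11653382 - -2.4191189 = 2.3025851
SGR = 2.3025851 / 180 * 100 = 1.27921 %/day

1.27921 %/day


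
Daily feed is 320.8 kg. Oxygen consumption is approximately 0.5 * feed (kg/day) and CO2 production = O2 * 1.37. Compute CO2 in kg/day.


O2 = 320.8 * 0.5 = 160.4
CO2 = 160.4 * 1.37 = 219.748

219.748 kg/day


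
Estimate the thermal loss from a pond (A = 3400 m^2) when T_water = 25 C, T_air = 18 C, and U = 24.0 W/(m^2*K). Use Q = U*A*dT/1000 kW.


Temperature difference dT = 25 - 18 = 7 K
Heat loss (W) = U * A * dT = 24.0 * 3400 * 7 = 571200 W
Convert to kW: 571200 / 1000 = 571.2 kW

571.2 kW


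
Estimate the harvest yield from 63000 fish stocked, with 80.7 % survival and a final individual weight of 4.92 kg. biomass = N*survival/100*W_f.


Survivors = 63000 * 80.7/100 = 50841 fish
Harvest biomass = survivors * W_f = 50841 * 4.92 = 250137.72 kg

250137.72 kg


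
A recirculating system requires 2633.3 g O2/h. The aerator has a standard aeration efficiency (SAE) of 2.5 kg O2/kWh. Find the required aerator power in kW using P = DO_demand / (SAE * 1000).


SAE in g O2/kWh = 2.5 * 1000 = 2500 g/kWh
P = DO_demand / SAE_g = 2633.3 / 2500 = 1.05332 kW

1.05332 kW


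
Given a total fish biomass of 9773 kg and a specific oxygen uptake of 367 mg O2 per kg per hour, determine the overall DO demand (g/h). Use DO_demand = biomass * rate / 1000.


Total O2 consumption (mg/h) = 9773 kg * 367 mg/(kg*h) = 3586691 mg/h
Convert to g/h: 3586691 / 1000 = 3586.691 g/h

3586.691 g/h


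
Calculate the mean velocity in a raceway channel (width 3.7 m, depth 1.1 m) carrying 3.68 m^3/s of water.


Cross-sectional area = W * d = 3.7 * 1.1 = 4.07 m^2
Velocity = Q / A = 3.68 / 4.07 = 0.904177 m/s

0.904177 m/s


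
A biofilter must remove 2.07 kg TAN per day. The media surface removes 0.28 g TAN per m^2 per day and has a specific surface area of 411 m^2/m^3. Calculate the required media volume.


A = 2.07*1000 / 0.28 = 7392.8571 m^2
V = 7392.8571 / 411 = 17.9875

17.9875 m^3


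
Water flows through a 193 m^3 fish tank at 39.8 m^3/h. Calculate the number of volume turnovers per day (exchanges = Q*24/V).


Daily flow volume = 39.8 m^3/h * 24 h = 955.2 m^3/day
Exchanges = daily flow / tank volume = 955.2 / 193 = 4.94922 exchanges/day

4.94922 exchanges/day


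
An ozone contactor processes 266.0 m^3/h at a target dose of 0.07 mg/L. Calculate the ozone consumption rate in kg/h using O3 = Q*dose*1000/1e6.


O3 demand (mg/h) = Q * dose * 1000 = 266.0 * 0.07 * 1000 = 18620 mg/h
Convert mg to kg: 18620 / 1e6 = 0.01862 kg/h

0.01862 kg/h


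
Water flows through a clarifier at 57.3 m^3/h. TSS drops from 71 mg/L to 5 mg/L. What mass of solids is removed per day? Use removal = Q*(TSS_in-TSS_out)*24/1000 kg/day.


Concentration drop: TSS_in - TSS_out = 71 - 5 = 66 mg/L
Hourly solids removed = Q * dTSS = 57.3 m^3/h * 66 mg/L = 3781.8 g/h  (m^3/h * mg/L = g/h)
Daily solids removed = 3781.8 * 24 = 90763.2 g/day
Convert g to kg: 90763.2 / 1000 = 90.7632 kg/day

90.7632 kg/day


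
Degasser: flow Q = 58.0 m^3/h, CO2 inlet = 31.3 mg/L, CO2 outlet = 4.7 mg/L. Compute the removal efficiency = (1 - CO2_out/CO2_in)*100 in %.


CO2_out / CO2_in = 4.7 / 31.3 = 0.15015974
Fraction remaining = 0.15015974
efficiency = (1 - 0.15015974) * 100 = 84.984 %

84.984 %


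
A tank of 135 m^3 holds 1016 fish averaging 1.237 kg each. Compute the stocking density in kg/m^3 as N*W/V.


Total biomass = 1016 fish * 1.237 kg = 1256.792 kg
Density = total biomass / volume = 1256.792 / 135 = 9.30957 kg/m^3

9.30957 kg/m^3


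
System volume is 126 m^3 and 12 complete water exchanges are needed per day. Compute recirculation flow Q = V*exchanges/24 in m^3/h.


Daily recirculation volume = 126 m^3 * 12 = 1512 m^3/day
Flow rate Q = daily volume / 24 h = 1512 / 24 = 63 m^3/h

63 m^3/h


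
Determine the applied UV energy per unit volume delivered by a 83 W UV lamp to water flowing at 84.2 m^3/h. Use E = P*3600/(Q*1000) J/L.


Energy delivered per hour = 83 W * 3600 s = 298800 J/h
Volume treated per hour = 84.2 m^3/h * 1000 = 84200 L/h
dose = 298800 / 84200 = 3.54869 J/L

3.54869 J/L


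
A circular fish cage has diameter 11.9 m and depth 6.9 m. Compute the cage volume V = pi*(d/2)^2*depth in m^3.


r = d/2 = 11.9/2 = 5.95 m
Base area = pi*r^2 = pi*5.95^2 = 111.22023 m^2
Volume = 111.22023 * 6.9 = 767.42 m^3

767.42 m^3


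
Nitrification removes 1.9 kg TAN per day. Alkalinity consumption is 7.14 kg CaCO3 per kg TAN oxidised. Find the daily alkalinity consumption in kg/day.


Alkalinity factor: 7.14 kg CaCO3 consumed per kg TAN nitrified
alk = 1.9 kg TAN * 7.14 = 13.566 kg CaCO3/day

13.566 kg CaCO3/day


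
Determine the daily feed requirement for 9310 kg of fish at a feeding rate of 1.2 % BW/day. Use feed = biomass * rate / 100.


Feeding rate fraction = 1.2% / 100 = 0.012
Daily feed = 9310 kg * 0.012 = 111.72 kg/day

111.72 kg/day


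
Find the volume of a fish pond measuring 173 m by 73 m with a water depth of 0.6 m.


Base area = L * W = 173 * 73 = 12629 m^2
Volume = area * depth = 12629 * 0.6 = 7577.4 m^3

7577.4 m^3


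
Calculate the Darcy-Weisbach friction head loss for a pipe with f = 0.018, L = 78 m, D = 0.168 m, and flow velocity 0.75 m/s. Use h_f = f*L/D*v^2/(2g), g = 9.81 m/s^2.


v^2 = 0.75^2 = 0.5625 m^2/s^2
L/D = 78/0.168 = 464.28571
h_f = f*(L/D)*v^2/(2g) = 0.018 * 464.28571 * 0.5625 / 19.62 = 0.239597 m

0.239597 m
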